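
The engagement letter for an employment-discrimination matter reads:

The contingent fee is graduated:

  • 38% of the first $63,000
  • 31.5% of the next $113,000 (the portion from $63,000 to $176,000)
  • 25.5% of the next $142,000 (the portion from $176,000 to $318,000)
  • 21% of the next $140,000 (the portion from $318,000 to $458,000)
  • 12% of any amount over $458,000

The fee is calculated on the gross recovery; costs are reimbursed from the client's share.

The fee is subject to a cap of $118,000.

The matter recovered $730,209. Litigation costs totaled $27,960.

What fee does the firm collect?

Fee base is the gross recovery, $730,209; costs are reimbursed separately.
First $63,000 at 38% = $23,940.00
Next $113,000 at 31.5% = $35,595.00
Next $142,000 at 25.5% = $36,210.00
Next $140,000 at 21% = $29,400.00
Remaining $272,209 at 12% = $32,665.08
Fee: $23,940.00 + $35,595.00 + $36,210.00 + $29,400.00 + $32,665.08 = $157,810.08
$157,810.08 exceeds the $118,000 cap, so the fee is capped at $118,000.00.

$118,000.00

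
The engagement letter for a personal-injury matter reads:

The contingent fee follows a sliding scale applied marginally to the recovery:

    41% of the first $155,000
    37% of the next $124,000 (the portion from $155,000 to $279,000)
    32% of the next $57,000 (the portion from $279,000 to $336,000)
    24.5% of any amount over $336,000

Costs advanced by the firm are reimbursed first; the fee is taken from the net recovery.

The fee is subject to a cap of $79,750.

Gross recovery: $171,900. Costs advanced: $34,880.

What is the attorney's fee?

Fee base (net of costs): $171,900 − $34,880 = $137,020
First $137,020 at 41% = $56,178.20
$56,178.20 is under the $79,750 cap.

$56,178.20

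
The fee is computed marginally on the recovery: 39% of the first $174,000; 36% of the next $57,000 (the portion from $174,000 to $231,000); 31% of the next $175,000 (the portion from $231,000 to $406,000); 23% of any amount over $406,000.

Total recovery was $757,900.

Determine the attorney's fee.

$223,567.00

First $174,000 at 39% = $67,860.00
Next $57,000 at 36% = $20,520.00
Next $175,000 at 31% = $54,250.00
Remaining $351,900 at 23% = $80,937.00
Fee: $67,860.00 + $20,520.00 + $54,250.00 + $80,937.00 = $223,567.00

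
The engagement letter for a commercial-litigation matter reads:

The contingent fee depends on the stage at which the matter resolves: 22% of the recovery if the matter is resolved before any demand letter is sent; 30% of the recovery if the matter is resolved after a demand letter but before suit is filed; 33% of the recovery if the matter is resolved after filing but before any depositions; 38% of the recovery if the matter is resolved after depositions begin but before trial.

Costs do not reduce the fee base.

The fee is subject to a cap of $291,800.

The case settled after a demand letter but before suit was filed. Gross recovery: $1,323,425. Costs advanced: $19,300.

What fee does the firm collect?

$291,800.00

Fee base is the gross recovery, $1,323,425; costs are reimbursed separately.
The matter settled after a demand letter but before suit was filed, so the 30% rate applies.
$1,323,425 × 30% = $397,027.50
$397,027.50 exceeds the $291,800 cap, so the fee is capped at $291,800.00.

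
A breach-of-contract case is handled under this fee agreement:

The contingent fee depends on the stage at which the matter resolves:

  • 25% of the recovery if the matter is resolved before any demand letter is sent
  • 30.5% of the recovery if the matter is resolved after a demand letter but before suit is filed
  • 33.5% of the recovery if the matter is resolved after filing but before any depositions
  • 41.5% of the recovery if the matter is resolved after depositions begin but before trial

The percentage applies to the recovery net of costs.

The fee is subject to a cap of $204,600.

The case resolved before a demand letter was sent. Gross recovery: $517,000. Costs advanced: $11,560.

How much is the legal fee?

$126,360.00

Fee base (net of costs): $517,000 − $11,560 = $505,440
The matter resolved before a demand letter was sent, so the 25% rate applies.
$505,440 × 25% = $126,360.00
$126,360.00 is under the $204,600 cap.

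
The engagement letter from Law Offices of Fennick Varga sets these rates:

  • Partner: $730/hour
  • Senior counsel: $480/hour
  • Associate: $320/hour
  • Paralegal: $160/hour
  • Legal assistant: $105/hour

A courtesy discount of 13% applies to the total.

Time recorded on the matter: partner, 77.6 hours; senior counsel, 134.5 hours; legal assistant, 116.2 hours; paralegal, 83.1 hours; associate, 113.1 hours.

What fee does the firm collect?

$159,120.39

Partner: 77.6 × $730 = $56,648.00
Senior counsel: 134.5 × $480 = $64,560.00
Associate: 113.1 × $320 = $36,192.00
Paralegal: 83.1 × $160 = $13,296.00
Legal assistant: 116.2 × $105 = $12,201.00
Subtotal: $182,897.00
Less 13% discount: −$23,776.61
Total: $182,897.00 − $23,776.61 = $159,120.39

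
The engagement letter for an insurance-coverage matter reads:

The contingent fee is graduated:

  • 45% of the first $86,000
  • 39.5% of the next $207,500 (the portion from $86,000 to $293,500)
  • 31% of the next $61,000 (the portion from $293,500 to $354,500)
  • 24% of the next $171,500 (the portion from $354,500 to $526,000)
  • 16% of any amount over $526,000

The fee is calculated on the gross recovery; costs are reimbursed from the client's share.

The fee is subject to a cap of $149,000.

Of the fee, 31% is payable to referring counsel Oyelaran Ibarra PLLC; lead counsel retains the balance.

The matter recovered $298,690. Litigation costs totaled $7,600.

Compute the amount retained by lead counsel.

Fee base is the gross recovery, $298,690; costs are reimbursed separately.
First $86,000 at 45% = $38,700.00
Next $207,500 at 39.5% = $81,962.50
Remaining $5,190 at 31% = $1,608.90
Fee: $38,700.00 + $81,962.50 + $1,608.90 = $122,271.40
$122,271.40 is under the $149,000 cap.
Referral share: 31% of $122,271.40 = $37,904.13; lead counsel retains $122,271.40 − $37,904.13 = $84,367.27.

$84,367.27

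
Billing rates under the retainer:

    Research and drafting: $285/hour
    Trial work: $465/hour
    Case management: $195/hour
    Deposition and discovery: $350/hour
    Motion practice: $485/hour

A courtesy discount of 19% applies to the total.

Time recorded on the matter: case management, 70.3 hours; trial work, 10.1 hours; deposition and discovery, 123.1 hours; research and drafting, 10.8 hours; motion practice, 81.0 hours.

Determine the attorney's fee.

$84,120.93

Research and drafting: 10.8 × $285 = $3,078.00
Trial work: 10.1 × $465 = $4,696.50
Case management: 70.3 × $195 = $13,708.50
Deposition and discovery: 123.1 × $350 = $43,085.00
Motion practice: 81.0 × $485 = $39,285.00
Subtotal: $103,853.00
Less 19% discount: −$19,732.07
Total: $103,853.00 − $19,732.07 = $84,120.93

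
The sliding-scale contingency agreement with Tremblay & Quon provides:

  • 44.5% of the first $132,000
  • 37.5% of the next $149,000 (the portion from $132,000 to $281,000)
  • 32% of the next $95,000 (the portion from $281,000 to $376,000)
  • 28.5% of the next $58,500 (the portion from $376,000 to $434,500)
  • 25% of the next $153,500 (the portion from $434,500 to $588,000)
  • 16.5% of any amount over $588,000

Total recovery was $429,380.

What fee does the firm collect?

$160,228.30

First $132,000 at 44.5% = $58,740.00
Next $149,000 at 37.5% = $55,875.00
Next $95,000 at 32% = $30,400.00
Remaining $53,380 at 28.5% = $15,213.30
Fee: $58,740.00 + $55,875.00 + $30,400.00 + $15,213.30 = $160,228.30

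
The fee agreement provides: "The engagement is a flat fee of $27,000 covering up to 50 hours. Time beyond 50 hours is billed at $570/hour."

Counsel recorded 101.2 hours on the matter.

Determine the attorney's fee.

$56,184.00

Flat fee: $27,000.00
Excess hours: 101.2 − 50 = 51.2
Overrun: 51.2 × $570 = $29,184.00
Total: $27,000.00 + $29,184.00 = $56,184.00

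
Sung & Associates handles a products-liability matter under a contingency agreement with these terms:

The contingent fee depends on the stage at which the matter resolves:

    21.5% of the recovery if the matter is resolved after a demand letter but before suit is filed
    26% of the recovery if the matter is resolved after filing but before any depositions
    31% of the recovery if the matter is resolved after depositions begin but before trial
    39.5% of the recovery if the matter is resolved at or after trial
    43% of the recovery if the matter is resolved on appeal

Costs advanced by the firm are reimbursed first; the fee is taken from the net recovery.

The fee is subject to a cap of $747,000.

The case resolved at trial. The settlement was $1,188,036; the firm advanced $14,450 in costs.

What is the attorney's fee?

Fee base (net of costs): $1,188,036 − $14,450 = $1,173,586
The matter resolved at trial, so the 39.5% rate applies.
$1,173,586 × 39.5% = $463,566.47
$463,566.47 is under the $747,000 cap.

$463,566.47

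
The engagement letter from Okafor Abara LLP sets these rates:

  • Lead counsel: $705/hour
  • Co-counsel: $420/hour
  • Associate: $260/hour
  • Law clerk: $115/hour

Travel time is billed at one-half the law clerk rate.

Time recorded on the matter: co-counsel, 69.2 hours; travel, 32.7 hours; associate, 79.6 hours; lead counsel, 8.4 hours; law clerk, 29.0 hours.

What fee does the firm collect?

$60,897.25

Lead counsel: 8.4 × $705 = $5,922.00
Co-counsel: 69.2 × $420 = $29,064.00
Associate: 79.6 × $260 = $20,696.00
Law clerk: 29.0 × $115 = $3,335.00
Subtotal: $5,922.00 + $29,064.00 + $20,696.00 + $3,335.00 = $59,017.00
Travel: 32.7 × ($115 ÷ 2) = 32.7 × $57.50 = $1,880.25
Total: $59,017.00 + $1,880.25 = $60,897.25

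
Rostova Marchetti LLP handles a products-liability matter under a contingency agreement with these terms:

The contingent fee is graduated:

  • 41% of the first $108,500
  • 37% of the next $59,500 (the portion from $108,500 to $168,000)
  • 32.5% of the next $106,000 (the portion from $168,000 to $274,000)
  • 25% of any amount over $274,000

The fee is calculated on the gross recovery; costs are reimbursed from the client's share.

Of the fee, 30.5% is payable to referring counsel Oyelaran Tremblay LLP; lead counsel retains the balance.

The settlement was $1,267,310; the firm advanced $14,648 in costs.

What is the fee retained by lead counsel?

$242,747.86

Fee base is the gross recovery, $1,267,310; costs are reimbursed separately.
First $108,500 at 41% = $44,485.00
Next $59,500 at 37% = $22,015.00
Next $106,000 at 32.5% = $34,450.00
Remaining $993,310 at 25% = $248,327.50
Fee: $44,485.00 + $22,015.00 + $34,450.00 + $248,327.50 = $349,277.50
Referral share: 30.5% of $349,277.50 = $106,529.64; lead counsel retains $349,277.50 − $106,529.64 = $242,747.86.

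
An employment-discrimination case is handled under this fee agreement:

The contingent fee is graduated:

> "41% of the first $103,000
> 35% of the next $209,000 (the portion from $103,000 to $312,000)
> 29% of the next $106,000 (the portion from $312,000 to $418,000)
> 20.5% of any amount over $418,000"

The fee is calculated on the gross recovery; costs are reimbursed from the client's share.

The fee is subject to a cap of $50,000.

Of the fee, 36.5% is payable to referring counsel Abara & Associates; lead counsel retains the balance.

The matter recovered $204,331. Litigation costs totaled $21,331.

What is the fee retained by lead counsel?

$31,750.00

Fee base is the gross recovery, $204,331; costs are reimbursed separately.
First $103,000 at 41% = $42,230.00
Remaining $101,331 at 35% = $35,465.85
Fee: $42,230.00 + $35,465.85 = $77,695.85
$77,695.85 exceeds the $50,000 cap, so the fee is capped at $50,000.00.
Referral share: 36.5% of $50,000.00 = $18,250.00; lead counsel retains $50,000.00 − $18,250.00 = $31,750.00.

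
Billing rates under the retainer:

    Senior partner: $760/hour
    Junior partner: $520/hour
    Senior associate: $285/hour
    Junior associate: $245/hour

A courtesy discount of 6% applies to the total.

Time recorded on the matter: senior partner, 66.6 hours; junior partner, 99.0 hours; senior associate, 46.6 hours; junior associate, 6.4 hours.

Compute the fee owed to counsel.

Senior partner: 66.6 × $760 = $50,616.00
Junior partner: 99.0 × $520 = $51,480.00
Senior associate: 46.6 × $285 = $13,281.00
Junior associate: 6.4 × $245 = $1,568.00
Subtotal: $116,945.00
Less 6% discount: −$7,016.70
Total: $116,945.00 − $7,016.70 = $109,928.30

$109,928.30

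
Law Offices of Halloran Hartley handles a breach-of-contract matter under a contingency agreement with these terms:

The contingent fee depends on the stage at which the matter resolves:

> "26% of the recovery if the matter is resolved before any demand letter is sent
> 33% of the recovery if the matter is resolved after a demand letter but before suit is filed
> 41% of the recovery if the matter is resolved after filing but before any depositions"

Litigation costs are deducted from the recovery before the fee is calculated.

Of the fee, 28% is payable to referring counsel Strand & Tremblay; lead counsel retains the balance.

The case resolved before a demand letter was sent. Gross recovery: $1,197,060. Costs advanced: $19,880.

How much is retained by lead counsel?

Fee base (net of costs): $1,197,060 − $19,880 = $1,177,180
The matter resolved before a demand letter was sent, so the 26% rate applies.
$1,177,180 × 26% = $306,066.80
Referral share: 28% of $306,066.80 = $85,698.70; lead counsel retains $306,066.80 − $85,698.70 = $220,368.10.

$220,368.10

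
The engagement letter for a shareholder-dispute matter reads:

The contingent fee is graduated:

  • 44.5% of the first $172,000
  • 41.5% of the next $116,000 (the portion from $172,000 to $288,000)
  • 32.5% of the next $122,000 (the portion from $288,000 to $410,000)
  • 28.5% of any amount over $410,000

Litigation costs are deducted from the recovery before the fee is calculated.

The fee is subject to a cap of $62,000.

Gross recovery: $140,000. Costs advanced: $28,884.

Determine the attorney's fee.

$49,446.62

Fee base (net of costs): $140,000 − $28,884 = $111,116
First $111,116 at 44.5% = $49,446.62
$49,446.62 is under the $62,000 cap.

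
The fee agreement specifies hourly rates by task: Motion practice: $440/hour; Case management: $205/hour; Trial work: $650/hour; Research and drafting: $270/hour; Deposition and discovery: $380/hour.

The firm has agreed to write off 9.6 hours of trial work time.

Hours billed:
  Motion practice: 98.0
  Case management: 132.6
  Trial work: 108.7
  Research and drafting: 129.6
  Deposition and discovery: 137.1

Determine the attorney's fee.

Motion practice: 98.0 × $440 = $43,120.00
Case management: 132.6 × $205 = $27,183.00
Trial work: 108.7 × $650 = $70,655.00
Research and drafting: 129.6 × $270 = $34,992.00
Deposition and discovery: 137.1 × $380 = $52,098.00
Subtotal: $228,048.00
Write-off: 9.6 × $650 = $6,240.00
Total: $228,048.00 − $6,240.00 = $221,808.00

$221,808.00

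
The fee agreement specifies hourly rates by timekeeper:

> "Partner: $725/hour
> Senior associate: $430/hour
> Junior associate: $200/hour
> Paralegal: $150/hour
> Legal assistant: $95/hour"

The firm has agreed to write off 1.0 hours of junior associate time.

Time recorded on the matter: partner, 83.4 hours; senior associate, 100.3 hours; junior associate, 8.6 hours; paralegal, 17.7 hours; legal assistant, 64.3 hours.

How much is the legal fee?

Partner: 83.4 × $725 = $60,465.00
Senior associate: 100.3 × $430 = $43,129.00
Junior associate: 8.6 × $200 = $1,720.00
Paralegal: 17.7 × $150 = $2,655.00
Legal assistant: 64.3 × $95 = $6,108.50
Subtotal: $114,077.50
Write-off: 1.0 × $200 = $200.00
Total: $114,077.50 − $200.00 = $113,877.50

$113,877.50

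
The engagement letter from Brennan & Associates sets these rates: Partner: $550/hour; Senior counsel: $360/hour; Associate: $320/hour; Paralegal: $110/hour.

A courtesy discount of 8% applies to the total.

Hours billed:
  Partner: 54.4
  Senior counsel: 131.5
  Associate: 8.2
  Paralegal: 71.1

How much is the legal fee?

Partner: 54.4 × $550 = $29,920.00
Senior counsel: 131.5 × $360 = $47,340.00
Associate: 8.2 × $320 = $2,624.00
Paralegal: 71.1 × $110 = $7,821.00
Subtotal: $87,705.00
Less 8% discount: −$7,016.40
Total: $87,705.00 − $7,016.40 = $80,688.60

$80,688.60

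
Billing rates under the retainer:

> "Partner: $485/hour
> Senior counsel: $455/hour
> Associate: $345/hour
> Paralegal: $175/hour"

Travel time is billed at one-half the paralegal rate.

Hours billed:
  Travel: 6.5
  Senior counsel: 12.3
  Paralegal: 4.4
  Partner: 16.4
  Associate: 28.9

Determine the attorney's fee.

Partner: 16.4 × $485 = $7,954.00
Senior counsel: 12.3 × $455 = $5,596.50
Associate: 28.9 × $345 = $9,970.50
Paralegal: 4.4 × $175 = $770.00
Subtotal: $7,954.00 + $5,596.50 + $9,970.50 + $770.00 = $24,291.00
Travel: 6.5 × ($175 ÷ 2) = 6.5 × $87.50 = $568.75
Total: $24,291.00 + $568.75 = $24,859.75

$24,859.75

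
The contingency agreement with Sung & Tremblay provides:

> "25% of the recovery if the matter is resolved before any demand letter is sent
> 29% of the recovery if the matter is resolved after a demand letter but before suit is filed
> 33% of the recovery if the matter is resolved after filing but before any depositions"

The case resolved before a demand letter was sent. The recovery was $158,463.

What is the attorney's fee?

The matter resolved before a demand letter was sent, so the 25% rate applies.
$158,463 × 25% = $39,615.75

$39,615.75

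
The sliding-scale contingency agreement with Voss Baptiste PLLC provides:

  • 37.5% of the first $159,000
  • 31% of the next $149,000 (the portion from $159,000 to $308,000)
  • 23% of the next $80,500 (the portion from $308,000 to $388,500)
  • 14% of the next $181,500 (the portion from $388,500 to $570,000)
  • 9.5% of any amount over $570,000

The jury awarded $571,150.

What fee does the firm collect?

First $159,000 at 37.5% = $59,625.00
Next $149,000 at 31% = $46,190.00
Next $80,500 at 23% = $18,515.00
Next $181,500 at 14% = $25,410.00
Remaining $1,150 at 9.5% = $109.25
Fee: $59,625.00 + $46,190.00 + $18,515.00 + $25,410.00 + $109.25 = $149,849.25

$149,849.25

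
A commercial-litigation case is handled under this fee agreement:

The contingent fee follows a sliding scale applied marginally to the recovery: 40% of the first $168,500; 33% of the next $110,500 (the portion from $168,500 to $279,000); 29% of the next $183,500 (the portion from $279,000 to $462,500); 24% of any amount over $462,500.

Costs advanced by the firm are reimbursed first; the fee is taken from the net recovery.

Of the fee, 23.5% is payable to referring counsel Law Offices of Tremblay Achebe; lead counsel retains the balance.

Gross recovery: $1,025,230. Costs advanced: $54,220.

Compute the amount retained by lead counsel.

$213,528.64

Fee base (net of costs): $1,025,230 − $54,220 = $971,010
First $168,500 at 40% = $67,400.00
Next $110,500 at 33% = $36,465.00
Next $183,500 at 29% = $53,215.00
Remaining $508,510 at 24% = $122,042.40
Fee: $67,400.00 + $36,465.00 + $53,215.00 + $122,042.40 = $279,122.40
Referral share: 23.5% of $279,122.40 = $65,593.76; lead counsel retains $279,122.40 − $65,593.76 = $213,528.64.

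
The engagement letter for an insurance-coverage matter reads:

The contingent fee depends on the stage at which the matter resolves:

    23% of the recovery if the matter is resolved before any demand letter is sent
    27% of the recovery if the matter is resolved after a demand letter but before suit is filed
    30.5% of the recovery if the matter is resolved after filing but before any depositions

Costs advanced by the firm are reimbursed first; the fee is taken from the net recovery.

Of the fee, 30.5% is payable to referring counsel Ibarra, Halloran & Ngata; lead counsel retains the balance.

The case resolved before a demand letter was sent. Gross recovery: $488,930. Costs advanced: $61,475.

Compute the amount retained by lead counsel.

Fee base (net of costs): $488,930 − $61,475 = $427,455
The matter resolved before a demand letter was sent, so the 23% rate applies.
$427,455 × 23% = $98,314.65
Referral share: 30.5% of $98,314.65 = $29,985.97; lead counsel retains $98,314.65 − $29,985.97 = $68,328.68.

$68,328.68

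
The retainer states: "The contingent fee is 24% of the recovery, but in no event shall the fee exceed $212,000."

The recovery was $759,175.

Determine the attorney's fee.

$182,202.00

24% of $759,175 = $182,202.00
That is under the $212,000 cap.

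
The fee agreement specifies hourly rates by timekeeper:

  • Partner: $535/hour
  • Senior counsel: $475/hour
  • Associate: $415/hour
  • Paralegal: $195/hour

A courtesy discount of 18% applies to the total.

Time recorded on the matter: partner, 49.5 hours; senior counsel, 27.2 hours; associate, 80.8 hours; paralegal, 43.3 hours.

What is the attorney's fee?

Partner: 49.5 × $535 = $26,482.50
Senior counsel: 27.2 × $475 = $12,920.00
Associate: 80.8 × $415 = $33,532.00
Paralegal: 43.3 × $195 = $8,443.50
Subtotal: $81,378.00
Less 18% discount: −$14,648.04
Total: $81,378.00 − $14,648.04 = $66,729.96

$66,729.96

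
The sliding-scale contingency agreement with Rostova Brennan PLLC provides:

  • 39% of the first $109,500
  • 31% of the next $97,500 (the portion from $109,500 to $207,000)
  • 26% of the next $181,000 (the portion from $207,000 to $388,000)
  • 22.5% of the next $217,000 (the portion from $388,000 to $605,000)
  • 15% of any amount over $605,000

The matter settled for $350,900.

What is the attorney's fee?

First $109,500 at 39% = $42,705.00
Next $97,500 at 31% = $30,225.00
Remaining $143,900 at 26% = $37,414.00
Fee: $42,705.00 + $30,225.00 + $37,414.00 = $110,344.00

$110,344.00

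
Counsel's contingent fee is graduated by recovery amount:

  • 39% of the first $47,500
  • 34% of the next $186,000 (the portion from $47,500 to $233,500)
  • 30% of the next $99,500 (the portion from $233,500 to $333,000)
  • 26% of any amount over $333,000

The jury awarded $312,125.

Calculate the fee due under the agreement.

First $47,500 at 39% = $18,525.00
Next $186,000 at 34% = $63,240.00
Remaining $78,625 at 30% = $23,587.50
Fee: $18,525.00 + $63,240.00 + $23,587.50 = $105,352.50

$105,352.50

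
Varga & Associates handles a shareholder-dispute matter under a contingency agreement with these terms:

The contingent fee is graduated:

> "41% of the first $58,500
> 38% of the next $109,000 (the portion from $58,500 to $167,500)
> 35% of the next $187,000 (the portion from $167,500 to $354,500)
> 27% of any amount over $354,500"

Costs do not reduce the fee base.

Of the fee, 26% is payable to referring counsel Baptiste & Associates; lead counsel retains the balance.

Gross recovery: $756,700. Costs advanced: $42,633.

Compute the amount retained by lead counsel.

$177,192.26

Fee base is the gross recovery, $756,700; costs are reimbursed separately.
First $58,500 at 41% = $23,985.00
Next $109,000 at 38% = $41,420.00
Next $187,000 at 35% = $65,450.00
Remaining $402,200 at 27% = $108,594.00
Fee: $23,985.00 + $41,420.00 + $65,450.00 + $108,594.00 = $239,449.00
Referral share: 26% of $239,449.00 = $62,256.74; lead counsel retains $239,449.00 − $62,256.74 = $177,192.26.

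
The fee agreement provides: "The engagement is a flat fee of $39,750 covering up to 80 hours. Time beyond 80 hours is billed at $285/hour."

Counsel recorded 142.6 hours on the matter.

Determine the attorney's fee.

$57,591.00

Flat fee: $39,750.00
Excess hours: 142.6 − 80 = 62.6
Overrun: 62.6 × $285 = $17,841.00
Total: $39,750.00 + $17,841.00 = $57,591.00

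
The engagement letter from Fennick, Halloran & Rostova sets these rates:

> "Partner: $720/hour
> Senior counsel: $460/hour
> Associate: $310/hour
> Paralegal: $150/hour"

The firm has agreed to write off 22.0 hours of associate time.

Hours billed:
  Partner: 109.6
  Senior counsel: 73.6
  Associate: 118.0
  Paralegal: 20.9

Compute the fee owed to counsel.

$145,663.00

Partner: 109.6 × $720 = $78,912.00
Senior counsel: 73.6 × $460 = $33,856.00
Associate: 118.0 × $310 = $36,580.00
Paralegal: 20.9 × $150 = $3,135.00
Subtotal: $152,483.00
Write-off: 22.0 × $310 = $6,820.00
Total: $152,483.00 − $6,820.00 = $145,663.00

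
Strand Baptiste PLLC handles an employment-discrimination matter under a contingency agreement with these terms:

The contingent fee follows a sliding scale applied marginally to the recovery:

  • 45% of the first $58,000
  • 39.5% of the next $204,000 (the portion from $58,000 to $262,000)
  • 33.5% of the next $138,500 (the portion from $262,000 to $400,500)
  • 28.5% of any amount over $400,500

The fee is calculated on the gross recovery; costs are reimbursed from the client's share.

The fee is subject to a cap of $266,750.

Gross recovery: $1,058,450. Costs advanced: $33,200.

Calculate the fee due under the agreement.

Fee base is the gross recovery, $1,058,450; costs are reimbursed separately.
First $58,000 at 45% = $26,100.00
Next $204,000 at 39.5% = $80,580.00
Next $138,500 at 33.5% = $46,397.50
Remaining $657,950 at 28.5% = $187,515.75
Fee: $26,100.00 + $80,580.00 + $46,397.50 + $187,515.75 = $340,593.25
$340,593.25 exceeds the $266,750 cap, so the fee is capped at $266,750.00.

$266,750.00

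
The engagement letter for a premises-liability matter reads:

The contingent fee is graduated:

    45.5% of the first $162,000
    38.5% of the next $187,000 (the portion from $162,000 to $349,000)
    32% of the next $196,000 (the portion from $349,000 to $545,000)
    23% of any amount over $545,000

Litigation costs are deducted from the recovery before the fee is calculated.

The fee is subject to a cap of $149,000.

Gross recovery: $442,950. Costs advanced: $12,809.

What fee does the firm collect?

Fee base (net of costs): $442,950 − $12,809 = $430,141
First $162,000 at 45.5% = $73,710.00
Next $187,000 at 38.5% = $71,995.00
Remaining $81,141 at 32% = $25,965.12
Fee: $73,710.00 + $71,995.00 + $25,965.12 = $171,670.12
$171,670.12 exceeds the $149,000 cap, so the fee is capped at $149,000.00.

$149,000.00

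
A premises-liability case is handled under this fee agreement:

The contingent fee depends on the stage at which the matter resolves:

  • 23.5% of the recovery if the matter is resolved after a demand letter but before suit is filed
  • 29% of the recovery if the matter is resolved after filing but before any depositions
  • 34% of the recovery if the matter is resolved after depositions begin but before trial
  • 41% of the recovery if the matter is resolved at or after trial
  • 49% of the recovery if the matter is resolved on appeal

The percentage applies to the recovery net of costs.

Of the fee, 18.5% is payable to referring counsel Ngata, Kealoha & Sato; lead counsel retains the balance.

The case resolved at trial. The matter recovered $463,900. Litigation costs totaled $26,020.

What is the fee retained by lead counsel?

Fee base (net of costs): $463,900 − $26,020 = $437,880
The matter resolved at trial, so the 41% rate applies.
$437,880 × 41% = $179,530.80
Referral share: 18.5% of $179,530.80 = $33,213.20; lead counsel retains $179,530.80 − $33,213.20 = $146,317.60.

$146,317.60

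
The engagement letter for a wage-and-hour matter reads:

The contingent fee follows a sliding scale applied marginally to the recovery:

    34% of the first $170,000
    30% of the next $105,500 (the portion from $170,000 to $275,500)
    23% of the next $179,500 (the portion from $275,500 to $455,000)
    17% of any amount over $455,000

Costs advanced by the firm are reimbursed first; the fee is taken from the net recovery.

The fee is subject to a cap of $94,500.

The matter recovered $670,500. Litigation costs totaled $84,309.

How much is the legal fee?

Fee base (net of costs): $670,500 − $84,309 = $586,191
First $170,000 at 34% = $57,800.00
Next $105,500 at 30% = $31,650.00
Next $179,500 at 23% = $41,285.00
Remaining $131,191 at 17% = $22,302.47
Fee: $57,800.00 + $31,650.00 + $41,285.00 + $22,302.47 = $153,037.47
$153,037.47 exceeds the $94,500 cap, so the fee is capped at $94,500.00.

$94,500.00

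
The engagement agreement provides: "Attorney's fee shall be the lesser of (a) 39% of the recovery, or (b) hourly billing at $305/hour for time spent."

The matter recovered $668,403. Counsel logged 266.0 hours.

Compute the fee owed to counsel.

(a) 39% of $668,403 = $260,677.17
(b) 266.0 × $305 = $81,130.00
The lesser is (b): $81,130.00.

$81,130.00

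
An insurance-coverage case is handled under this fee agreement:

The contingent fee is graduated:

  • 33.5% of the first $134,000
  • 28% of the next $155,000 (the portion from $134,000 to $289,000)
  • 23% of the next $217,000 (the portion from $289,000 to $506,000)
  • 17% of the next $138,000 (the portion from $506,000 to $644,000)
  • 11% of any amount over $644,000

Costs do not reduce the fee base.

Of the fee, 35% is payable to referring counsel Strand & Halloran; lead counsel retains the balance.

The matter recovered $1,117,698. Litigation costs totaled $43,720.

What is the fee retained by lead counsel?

$138,948.41

Fee base is the gross recovery, $1,117,698; costs are reimbursed separately.
First $134,000 at 33.5% = $44,890.00
Next $155,000 at 28% = $43,400.00
Next $217,000 at 23% = $49,910.00
Next $138,000 at 17% = $23,460.00
Remaining $473,698 at 11% = $52,106.78
Fee: $44,890.00 + $43,400.00 + $49,910.00 + $23,460.00 + $52,106.78 = $213,766.78
Referral share: 35% of $213,766.78 = $74,818.37; lead counsel retains $213,766.78 − $74,818.37 = $138,948.41.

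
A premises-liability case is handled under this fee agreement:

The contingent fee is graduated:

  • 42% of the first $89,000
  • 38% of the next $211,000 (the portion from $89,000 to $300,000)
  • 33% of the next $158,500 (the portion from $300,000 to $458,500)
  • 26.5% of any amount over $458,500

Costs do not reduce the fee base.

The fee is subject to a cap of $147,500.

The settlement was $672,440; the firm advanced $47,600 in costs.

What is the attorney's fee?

$147,500.00

Fee base is the gross recovery, $672,440; costs are reimbursed separately.
First $89,000 at 42% = $37,380.00
Next $211,000 at 38% = $80,180.00
Next $158,500 at 33% = $52,305.00
Remaining $213,940 at 26.5% = $56,694.10
Fee: $37,380.00 + $80,180.00 + $52,305.00 + $56,694.10 = $226,559.10
$226,559.10 exceeds the $147,500 cap, so the fee is capped at $147,500.00.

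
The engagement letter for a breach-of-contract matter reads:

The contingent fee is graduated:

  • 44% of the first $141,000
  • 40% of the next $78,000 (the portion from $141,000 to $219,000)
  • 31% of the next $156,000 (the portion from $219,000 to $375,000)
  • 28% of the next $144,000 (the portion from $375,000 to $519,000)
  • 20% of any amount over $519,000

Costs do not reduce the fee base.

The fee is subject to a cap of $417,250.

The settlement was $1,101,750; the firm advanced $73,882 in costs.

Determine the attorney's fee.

$298,470.00

Fee base is the gross recovery, $1,101,750; costs are reimbursed separately.
First $141,000 at 44% = $62,040.00
Next $78,000 at 40% = $31,200.00
Next $156,000 at 31% = $48,360.00
Next $144,000 at 28% = $40,320.00
Remaining $582,750 at 20% = $116,550.00
Fee: $62,040.00 + $31,200.00 + $48,360.00 + $40,320.00 + $116,550.00 = $298,470.00
$298,470.00 is under the $417,250 cap.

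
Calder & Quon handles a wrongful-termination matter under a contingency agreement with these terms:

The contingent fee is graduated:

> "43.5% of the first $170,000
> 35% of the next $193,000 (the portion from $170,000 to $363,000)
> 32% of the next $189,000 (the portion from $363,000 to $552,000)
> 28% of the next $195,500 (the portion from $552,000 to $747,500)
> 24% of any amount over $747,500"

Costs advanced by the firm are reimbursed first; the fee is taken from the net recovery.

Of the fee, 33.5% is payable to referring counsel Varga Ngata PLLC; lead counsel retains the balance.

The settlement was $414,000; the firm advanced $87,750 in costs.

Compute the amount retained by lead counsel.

Fee base (net of costs): $414,000 − $87,750 = $326,250
First $170,000 at 43.5% = $73,950.00
Remaining $156,250 at 35% = $54,687.50
Fee: $73,950.00 + $54,687.50 = $128,637.50
Referral share: 33.5% of $128,637.50 = $43,093.56; lead counsel retains $128,637.50 − $43,093.56 = $85,543.94.

$85,543.94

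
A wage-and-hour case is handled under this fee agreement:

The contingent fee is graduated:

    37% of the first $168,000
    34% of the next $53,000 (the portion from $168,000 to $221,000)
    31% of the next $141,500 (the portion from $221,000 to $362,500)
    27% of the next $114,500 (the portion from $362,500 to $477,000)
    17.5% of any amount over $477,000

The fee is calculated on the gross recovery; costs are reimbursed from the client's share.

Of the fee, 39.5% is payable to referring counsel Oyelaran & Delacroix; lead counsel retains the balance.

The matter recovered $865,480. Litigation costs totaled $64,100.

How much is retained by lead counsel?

$134,881.12

Fee base is the gross recovery, $865,480; costs are reimbursed separately.
First $168,000 at 37% = $62,160.00
Next $53,000 at 34% = $18,020.00
Next $141,500 at 31% = $43,865.00
Next $114,500 at 27% = $30,915.00
Remaining $388,480 at 17.5% = $67,984.00
Fee: $62,160.00 + $18,020.00 + $43,865.00 + $30,915.00 + $67,984.00 = $222,944.00
Referral share: 39.5% of $222,944.00 = $88,062.88; lead counsel retains $222,944.00 − $88,062.88 = $134,881.12.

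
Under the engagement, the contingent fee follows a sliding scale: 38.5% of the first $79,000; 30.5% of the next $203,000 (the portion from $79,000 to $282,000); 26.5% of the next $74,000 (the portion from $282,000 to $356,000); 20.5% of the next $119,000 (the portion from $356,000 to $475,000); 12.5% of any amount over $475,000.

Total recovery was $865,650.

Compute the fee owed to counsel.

First $79,000 at 38.5% = $30,415.00
Next $203,000 at 30.5% = $61,915.00
Next $74,000 at 26.5% = $19,610.00
Next $119,000 at 20.5% = $24,395.00
Remaining $390,650 at 12.5% = $48,831.25
Fee: $30,415.00 + $61,915.00 + $19,610.00 + $24,395.00 + $48,831.25 = $185,166.25

$185,166.25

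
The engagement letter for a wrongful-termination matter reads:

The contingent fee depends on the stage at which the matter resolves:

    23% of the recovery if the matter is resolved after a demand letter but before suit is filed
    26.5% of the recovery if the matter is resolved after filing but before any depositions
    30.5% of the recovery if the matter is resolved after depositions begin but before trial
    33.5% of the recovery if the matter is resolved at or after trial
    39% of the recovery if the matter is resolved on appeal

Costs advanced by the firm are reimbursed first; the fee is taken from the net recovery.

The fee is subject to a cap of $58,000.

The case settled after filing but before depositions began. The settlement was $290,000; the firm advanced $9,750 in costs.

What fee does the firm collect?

$58,000.00

Fee base (net of costs): $290,000 − $9,750 = $280,250
The matter settled after filing but before depositions began, so the 26.5% rate applies.
$280,250 × 26.5% = $74,266.25
$74,266.25 exceeds the $58,000 cap, so the fee is capped at $58,000.00.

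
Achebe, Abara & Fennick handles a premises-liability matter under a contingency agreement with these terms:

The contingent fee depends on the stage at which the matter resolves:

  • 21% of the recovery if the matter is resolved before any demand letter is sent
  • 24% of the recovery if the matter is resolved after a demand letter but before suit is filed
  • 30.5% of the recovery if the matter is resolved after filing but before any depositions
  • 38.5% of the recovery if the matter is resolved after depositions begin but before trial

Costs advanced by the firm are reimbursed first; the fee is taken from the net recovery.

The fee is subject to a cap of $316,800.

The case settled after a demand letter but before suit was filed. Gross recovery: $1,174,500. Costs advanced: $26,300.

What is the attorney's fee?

Fee base (net of costs): $1,174,500 − $26,300 = $1,148,200
The matter settled after a demand letter but before suit was filed, so the 24% rate applies.
$1,148,200 × 24% = $275,568.00
$275,568.00 is under the $316,800 cap.

$275,568.00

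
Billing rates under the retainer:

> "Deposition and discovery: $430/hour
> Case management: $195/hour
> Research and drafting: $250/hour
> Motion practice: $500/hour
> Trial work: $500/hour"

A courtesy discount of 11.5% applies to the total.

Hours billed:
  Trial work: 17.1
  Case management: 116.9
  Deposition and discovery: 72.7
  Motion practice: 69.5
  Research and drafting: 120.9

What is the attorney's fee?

Deposition and discovery: 72.7 × $430 = $31,261.00
Case management: 116.9 × $195 = $22,795.50
Research and drafting: 120.9 × $250 = $30,225.00
Motion practice: 69.5 × $500 = $34,750.00
Trial work: 17.1 × $500 = $8,550.00
Subtotal: $127,581.50
Less 11.5% discount: −$14,671.87
Total: $127,581.50 − $14,671.87 = $112,909.63

$112,909.63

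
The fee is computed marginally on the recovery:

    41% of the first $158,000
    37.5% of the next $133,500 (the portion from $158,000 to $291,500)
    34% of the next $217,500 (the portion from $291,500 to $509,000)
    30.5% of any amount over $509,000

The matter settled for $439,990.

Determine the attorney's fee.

$165,329.10

First $158,000 at 41% = $64,780.00
Next $133,500 at 37.5% = $50,062.50
Remaining $148,490 at 34% = $50,486.60
Fee: $64,780.00 + $50,062.50 + $50,486.60 = $165,329.10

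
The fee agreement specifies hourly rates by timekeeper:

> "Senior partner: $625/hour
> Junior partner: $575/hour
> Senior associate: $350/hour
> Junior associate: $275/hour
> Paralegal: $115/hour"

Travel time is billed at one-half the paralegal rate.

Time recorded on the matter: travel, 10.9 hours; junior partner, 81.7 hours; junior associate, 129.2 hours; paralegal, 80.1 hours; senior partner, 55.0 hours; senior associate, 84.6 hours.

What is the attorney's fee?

$156,330.75

Senior partner: 55.0 × $625 = $34,375.00
Junior partner: 81.7 × $575 = $46,977.50
Senior associate: 84.6 × $350 = $29,610.00
Junior associate: 129.2 × $275 = $35,530.00
Paralegal: 80.1 × $115 = $9,211.50
Subtotal: $34,375.00 + $46,977.50 + $29,610.00 + $35,530.00 + $9,211.50 = $155,704.00
Travel: 10.9 × ($115 ÷ 2) = 10.9 × $57.50 = $626.75
Total: $155,704.00 + $626.75 = $156,330.75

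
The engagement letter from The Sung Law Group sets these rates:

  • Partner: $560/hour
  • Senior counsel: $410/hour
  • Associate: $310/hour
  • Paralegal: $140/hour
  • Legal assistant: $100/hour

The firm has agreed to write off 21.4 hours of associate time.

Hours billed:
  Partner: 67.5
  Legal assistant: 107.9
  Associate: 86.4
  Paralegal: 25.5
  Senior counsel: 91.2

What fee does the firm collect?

$109,702.00

Partner: 67.5 × $560 = $37,800.00
Senior counsel: 91.2 × $410 = $37,392.00
Associate: 86.4 × $310 = $26,784.00
Paralegal: 25.5 × $140 = $3,570.00
Legal assistant: 107.9 × $100 = $10,790.00
Subtotal: $116,336.00
Write-off: 21.4 × $310 = $6,634.00
Total: $116,336.00 − $6,634.00 = $109,702.00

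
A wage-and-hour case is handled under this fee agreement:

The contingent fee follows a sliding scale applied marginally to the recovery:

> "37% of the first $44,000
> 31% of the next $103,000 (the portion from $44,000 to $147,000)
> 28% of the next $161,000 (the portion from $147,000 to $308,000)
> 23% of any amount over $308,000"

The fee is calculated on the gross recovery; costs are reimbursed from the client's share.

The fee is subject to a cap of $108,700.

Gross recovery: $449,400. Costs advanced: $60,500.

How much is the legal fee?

$108,700.00

Fee base is the gross recovery, $449,400; costs are reimbursed separately.
First $44,000 at 37% = $16,280.00
Next $103,000 at 31% = $31,930.00
Next $161,000 at 28% = $45,080.00
Remaining $141,400 at 23% = $32,522.00
Fee: $16,280.00 + $31,930.00 + $45,080.00 + $32,522.00 = $125,812.00
$125,812.00 exceeds the $108,700 cap, so the fee is capped at $108,700.00.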